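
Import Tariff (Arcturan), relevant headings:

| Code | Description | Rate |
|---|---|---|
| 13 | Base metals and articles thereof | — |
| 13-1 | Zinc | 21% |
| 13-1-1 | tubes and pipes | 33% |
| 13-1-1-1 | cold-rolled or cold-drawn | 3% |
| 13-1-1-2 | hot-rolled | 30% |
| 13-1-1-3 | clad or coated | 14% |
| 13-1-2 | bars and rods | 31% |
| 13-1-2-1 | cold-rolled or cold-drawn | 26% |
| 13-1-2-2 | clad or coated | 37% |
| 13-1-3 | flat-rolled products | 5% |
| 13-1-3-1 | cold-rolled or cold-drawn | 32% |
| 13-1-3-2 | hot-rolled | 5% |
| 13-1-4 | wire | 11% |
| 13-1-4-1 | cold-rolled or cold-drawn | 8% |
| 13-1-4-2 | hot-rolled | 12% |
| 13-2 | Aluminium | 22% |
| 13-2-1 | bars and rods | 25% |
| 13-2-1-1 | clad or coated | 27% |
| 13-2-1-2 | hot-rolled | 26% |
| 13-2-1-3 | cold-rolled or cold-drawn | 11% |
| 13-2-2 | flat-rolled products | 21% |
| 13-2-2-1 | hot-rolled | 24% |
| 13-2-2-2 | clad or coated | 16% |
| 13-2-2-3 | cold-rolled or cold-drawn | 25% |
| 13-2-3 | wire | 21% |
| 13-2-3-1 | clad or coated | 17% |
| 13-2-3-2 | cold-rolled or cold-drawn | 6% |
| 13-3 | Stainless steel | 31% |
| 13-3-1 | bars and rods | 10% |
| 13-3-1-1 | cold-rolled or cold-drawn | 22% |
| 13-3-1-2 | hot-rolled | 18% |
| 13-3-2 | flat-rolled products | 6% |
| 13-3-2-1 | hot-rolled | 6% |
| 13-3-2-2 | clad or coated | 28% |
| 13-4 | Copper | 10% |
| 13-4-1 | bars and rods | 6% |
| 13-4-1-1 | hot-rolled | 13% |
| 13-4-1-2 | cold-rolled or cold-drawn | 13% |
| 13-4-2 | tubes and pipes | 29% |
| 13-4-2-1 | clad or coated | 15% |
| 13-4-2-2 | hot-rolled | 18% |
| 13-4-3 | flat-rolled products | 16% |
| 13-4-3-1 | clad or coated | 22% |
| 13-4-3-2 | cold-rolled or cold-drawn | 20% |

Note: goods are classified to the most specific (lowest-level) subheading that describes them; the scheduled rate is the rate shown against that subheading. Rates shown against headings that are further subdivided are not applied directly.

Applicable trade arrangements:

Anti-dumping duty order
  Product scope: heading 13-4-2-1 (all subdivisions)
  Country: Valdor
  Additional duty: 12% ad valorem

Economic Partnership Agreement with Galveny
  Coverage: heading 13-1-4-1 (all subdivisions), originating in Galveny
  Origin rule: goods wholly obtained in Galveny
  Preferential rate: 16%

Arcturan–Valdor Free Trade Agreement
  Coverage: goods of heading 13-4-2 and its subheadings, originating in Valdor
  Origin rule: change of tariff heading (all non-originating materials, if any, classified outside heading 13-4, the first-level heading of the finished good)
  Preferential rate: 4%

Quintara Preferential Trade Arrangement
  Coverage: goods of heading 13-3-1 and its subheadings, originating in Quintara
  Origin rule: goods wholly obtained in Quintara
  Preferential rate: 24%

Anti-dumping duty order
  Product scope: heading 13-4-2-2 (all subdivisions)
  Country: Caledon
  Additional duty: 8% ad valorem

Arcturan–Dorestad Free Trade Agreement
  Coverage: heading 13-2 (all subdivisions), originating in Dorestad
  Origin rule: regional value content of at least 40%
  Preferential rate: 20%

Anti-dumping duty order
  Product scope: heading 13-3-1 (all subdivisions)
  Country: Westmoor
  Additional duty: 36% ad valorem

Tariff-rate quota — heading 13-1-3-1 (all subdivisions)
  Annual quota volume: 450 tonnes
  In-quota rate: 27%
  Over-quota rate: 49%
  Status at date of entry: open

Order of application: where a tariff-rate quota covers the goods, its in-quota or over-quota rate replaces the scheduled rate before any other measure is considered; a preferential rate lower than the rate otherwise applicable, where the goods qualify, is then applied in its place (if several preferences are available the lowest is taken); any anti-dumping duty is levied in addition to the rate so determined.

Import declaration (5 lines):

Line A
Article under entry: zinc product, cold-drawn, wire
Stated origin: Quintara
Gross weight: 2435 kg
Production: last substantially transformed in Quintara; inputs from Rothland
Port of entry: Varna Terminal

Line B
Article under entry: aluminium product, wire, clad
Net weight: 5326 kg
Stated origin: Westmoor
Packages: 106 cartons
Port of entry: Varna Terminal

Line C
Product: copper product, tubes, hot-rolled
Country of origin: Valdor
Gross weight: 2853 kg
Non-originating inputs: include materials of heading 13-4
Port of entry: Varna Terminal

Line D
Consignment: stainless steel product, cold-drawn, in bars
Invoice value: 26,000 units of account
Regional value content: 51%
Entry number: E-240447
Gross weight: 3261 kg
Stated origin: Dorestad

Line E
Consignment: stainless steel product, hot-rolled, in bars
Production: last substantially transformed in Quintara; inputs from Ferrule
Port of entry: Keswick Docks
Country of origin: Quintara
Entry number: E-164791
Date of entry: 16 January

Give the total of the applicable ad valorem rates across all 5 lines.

Line A: zinc → 13-1; wire → 13-1-4; cold-drawn → 13-1-4-1. Scheduled 8%. Quintara agreement on 13-3-1: 13-1-4-1 not covered. → 8%.
Line B: aluminium → 13-2; wire → 13-2-3; clad → 13-2-3-1. Scheduled 17%. No special measure applies. → 17%.
Line C: copper → 13-4; tubes → 13-4-2; hot-rolled → 13-4-2-2. Scheduled 18%. Valdor agreement on 13-4-2: CTH not met. → 18%.
Line D: stainless steel → 13-3; in bars → 13-3-1; cold-drawn → 13-3-1-1. Scheduled 22%. Dorestad agreement on 13-2: 13-3-1-1 not covered. → 22%.
Line E: stainless steel → 13-3; in bars → 13-3-1; hot-rolled → 13-3-1-2. Scheduled 18%. Quintara agreement on 13-3-1: not wholly obtained. → 18%.
Sum: 8% + 17% + 18% + 22% + 18% = 83%.

83%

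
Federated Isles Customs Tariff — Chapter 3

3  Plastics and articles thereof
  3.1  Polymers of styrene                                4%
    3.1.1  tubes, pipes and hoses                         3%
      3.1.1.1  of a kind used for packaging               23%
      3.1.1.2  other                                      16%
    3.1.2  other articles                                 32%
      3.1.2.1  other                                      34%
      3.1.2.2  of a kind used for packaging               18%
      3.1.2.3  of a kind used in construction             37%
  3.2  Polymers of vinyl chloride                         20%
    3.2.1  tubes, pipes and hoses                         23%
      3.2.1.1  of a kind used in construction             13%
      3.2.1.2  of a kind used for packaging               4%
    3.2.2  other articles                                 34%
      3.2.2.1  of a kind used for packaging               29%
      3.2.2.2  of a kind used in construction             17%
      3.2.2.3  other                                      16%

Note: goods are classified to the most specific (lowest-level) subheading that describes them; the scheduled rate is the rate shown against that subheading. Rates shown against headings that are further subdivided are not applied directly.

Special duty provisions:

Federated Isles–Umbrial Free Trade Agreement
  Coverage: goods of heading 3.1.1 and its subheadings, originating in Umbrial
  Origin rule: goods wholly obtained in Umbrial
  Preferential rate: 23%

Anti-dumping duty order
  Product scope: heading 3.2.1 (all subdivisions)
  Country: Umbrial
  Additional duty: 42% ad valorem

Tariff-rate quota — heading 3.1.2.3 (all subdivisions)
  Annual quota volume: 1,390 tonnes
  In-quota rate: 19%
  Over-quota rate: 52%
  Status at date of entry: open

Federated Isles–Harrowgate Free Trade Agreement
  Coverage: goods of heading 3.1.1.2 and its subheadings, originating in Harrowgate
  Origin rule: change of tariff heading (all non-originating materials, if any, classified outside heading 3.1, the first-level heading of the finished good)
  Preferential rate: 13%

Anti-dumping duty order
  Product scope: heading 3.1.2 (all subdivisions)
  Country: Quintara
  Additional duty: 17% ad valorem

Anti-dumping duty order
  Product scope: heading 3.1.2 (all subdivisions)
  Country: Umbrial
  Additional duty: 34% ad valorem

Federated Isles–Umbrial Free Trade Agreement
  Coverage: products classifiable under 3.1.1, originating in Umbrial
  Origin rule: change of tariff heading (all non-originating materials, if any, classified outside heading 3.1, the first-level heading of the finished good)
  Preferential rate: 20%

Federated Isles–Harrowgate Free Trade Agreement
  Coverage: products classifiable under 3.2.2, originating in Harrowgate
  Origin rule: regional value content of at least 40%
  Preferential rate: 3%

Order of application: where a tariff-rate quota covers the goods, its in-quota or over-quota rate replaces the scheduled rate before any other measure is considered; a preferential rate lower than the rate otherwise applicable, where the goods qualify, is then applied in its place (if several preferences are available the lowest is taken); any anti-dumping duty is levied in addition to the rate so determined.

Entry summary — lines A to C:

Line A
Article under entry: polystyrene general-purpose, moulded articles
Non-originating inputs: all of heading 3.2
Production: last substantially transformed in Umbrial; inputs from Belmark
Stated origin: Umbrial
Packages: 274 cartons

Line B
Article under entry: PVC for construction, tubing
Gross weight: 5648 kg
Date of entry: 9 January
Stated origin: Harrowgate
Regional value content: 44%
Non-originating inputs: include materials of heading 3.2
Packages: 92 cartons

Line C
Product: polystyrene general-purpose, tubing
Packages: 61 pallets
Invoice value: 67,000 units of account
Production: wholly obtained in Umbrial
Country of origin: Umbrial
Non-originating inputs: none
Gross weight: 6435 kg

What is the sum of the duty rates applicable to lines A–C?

Line A: polystyrene → 3.1; moulded articles → 3.1.2; general-purpose → 3.1.2.1. Scheduled 34%. Umbrial agreement on 3.1.1: 3.1.2.1 not covered; Umbrial agreement on 3.1.1: 3.1.2.1 not covered; anti-dumping (Umbrial, 3.1.2): +34%; total 34% + 34% = 68%. → 68%.
Line B: PVC → 3.2; tubing → 3.2.1; for construction → 3.2.1.1. Scheduled 13%. Harrowgate agreement on 3.1.1.2: 3.2.1.1 not covered; Harrowgate agreement on 3.2.2: 3.2.1.1 not covered. → 13%.
Line C: polystyrene → 3.1; tubing → 3.1.1; general-purpose → 3.1.1.2. Scheduled 16%. Umbrial agreement on 3.1.1: wholly obtained → 23% available; Umbrial agreement on 3.1.1: CTH met → 20% available; preference 20% not lower than 16% → no reduction. → 16%.
Sum: 68% + 13% + 16% = 97%.

97%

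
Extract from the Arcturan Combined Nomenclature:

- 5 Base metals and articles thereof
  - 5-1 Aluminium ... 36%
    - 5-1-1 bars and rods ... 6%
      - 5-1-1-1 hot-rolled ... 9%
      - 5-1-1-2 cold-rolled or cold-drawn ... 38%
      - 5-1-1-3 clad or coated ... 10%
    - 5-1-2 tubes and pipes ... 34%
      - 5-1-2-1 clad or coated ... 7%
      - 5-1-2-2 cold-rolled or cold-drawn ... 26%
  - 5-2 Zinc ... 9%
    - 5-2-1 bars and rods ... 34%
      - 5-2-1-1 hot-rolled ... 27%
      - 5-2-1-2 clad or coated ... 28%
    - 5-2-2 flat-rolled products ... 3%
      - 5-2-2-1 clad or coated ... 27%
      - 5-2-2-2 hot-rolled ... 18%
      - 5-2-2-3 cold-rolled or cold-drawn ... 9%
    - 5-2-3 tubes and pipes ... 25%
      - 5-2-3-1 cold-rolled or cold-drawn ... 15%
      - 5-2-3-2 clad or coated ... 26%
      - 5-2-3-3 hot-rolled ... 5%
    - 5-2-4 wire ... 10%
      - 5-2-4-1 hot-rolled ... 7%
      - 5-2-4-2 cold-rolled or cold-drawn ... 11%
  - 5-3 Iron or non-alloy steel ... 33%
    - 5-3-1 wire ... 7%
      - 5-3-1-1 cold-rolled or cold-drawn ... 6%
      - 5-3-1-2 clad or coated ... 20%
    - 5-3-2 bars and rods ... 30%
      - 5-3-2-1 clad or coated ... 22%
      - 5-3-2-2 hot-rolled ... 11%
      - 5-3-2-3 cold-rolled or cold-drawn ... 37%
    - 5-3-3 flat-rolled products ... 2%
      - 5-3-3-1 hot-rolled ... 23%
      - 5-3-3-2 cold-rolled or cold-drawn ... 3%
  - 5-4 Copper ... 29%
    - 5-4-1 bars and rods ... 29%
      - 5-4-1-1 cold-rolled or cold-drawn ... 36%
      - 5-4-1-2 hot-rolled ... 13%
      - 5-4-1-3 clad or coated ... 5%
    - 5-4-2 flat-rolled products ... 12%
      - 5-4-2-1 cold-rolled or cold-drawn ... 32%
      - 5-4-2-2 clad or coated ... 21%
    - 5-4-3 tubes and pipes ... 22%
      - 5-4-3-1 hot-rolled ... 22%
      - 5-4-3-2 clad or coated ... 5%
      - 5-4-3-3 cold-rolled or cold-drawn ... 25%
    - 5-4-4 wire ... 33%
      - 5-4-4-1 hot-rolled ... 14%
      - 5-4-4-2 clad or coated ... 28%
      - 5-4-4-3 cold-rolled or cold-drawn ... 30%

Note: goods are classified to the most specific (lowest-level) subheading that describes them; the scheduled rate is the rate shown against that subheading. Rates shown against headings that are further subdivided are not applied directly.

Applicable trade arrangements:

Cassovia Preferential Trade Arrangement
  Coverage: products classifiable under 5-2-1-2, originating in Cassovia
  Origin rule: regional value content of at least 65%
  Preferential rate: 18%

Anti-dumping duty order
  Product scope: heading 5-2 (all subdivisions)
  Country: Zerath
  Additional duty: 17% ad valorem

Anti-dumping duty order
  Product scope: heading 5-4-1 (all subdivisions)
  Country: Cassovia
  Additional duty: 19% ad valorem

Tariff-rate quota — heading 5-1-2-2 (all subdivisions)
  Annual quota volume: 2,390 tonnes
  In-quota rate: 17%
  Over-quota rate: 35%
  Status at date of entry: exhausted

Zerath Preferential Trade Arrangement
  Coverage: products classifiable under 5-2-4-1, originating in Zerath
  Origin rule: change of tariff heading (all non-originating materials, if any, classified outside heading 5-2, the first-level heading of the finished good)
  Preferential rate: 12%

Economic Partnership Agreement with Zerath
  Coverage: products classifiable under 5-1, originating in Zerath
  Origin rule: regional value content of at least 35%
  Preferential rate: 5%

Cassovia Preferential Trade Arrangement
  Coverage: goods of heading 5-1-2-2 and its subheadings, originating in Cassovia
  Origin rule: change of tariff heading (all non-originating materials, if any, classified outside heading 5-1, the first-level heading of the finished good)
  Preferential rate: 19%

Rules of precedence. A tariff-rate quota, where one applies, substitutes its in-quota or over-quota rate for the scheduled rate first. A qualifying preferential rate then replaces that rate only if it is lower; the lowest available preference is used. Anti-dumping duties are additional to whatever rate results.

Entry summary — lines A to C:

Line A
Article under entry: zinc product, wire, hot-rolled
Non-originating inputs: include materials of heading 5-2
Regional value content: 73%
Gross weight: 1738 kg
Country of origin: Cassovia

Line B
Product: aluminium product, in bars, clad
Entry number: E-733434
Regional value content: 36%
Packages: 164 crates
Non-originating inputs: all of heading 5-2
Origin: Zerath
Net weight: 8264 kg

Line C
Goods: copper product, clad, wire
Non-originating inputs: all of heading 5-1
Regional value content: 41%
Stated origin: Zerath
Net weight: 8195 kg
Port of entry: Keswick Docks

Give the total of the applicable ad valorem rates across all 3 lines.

40%

Line A: zinc → 5-2; wire → 5-2-4; hot-rolled → 5-2-4-1. Scheduled 7%. Cassovia agreement on 5-2-1-2: 5-2-4-1 not covered; Cassovia agreement on 5-1-2-2: 5-2-4-1 not covered. → 7%.
Line B: aluminium → 5-1; in bars → 5-1-1; clad → 5-1-1-3. Scheduled 10%. Zerath agreement on 5-2-4-1: 5-1-1-3 not covered; Zerath agreement on 5-1: RVC ≥ 35% → 5% available; preferential 5%. → 5%.
Line C: copper → 5-4; wire → 5-4-4; clad → 5-4-4-2. Scheduled 28%. Zerath agreement on 5-2-4-1: 5-4-4-2 not covered; Zerath agreement on 5-1: 5-4-4-2 not covered. → 28%.
Sum: 7% + 5% + 28% = 40%.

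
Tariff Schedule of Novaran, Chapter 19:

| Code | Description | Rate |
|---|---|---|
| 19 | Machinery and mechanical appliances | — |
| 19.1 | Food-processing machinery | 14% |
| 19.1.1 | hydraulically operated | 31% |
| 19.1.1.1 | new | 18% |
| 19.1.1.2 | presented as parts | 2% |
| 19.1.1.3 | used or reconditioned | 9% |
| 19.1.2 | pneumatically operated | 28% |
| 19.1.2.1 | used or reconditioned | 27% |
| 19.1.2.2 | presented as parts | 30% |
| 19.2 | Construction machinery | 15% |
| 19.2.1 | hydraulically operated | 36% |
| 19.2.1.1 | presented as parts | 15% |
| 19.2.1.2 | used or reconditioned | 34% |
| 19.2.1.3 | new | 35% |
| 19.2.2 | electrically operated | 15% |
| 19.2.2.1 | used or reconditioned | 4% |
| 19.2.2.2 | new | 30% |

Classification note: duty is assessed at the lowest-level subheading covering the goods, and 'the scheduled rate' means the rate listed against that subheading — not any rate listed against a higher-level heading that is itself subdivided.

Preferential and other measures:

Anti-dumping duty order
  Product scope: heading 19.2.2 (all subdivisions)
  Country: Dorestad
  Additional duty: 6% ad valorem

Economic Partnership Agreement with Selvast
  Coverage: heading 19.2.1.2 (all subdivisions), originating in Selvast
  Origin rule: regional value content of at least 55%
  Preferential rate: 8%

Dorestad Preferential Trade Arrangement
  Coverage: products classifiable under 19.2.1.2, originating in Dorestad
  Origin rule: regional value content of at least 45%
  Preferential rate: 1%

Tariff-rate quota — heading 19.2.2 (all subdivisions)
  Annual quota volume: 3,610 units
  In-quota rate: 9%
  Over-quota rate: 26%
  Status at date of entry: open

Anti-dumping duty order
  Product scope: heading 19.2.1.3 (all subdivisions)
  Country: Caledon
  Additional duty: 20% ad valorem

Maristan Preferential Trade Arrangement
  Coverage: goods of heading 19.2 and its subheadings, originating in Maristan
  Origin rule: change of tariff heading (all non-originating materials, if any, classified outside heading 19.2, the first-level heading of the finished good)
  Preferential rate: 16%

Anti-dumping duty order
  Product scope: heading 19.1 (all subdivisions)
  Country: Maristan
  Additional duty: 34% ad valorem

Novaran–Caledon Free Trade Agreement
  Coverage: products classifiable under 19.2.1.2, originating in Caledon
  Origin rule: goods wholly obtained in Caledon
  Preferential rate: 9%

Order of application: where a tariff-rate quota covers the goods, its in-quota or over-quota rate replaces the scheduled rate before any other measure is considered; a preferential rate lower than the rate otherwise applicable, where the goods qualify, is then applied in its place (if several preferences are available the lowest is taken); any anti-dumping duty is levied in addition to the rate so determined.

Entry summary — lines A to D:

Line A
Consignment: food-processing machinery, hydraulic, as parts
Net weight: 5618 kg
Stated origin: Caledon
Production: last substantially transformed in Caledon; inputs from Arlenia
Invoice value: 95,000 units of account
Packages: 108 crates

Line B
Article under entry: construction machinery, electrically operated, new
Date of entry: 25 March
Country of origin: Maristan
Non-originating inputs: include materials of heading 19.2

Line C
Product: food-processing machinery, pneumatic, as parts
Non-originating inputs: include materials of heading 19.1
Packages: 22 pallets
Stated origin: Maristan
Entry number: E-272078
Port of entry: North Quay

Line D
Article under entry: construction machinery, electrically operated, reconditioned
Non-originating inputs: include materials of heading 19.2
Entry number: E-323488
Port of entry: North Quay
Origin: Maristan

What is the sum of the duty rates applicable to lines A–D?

84%

Line A: food-processing → 19.1; hydraulic → 19.1.1; as parts → 19.1.1.2. Scheduled 2%. Caledon agreement on 19.2.1.2: 19.1.1.2 not covered. → 2%.
Line B: construction → 19.2; electrically operated → 19.2.2; new → 19.2.2.2. Scheduled 30%. quota on 19.2.2 open → in-quota 9%; Maristan agreement on 19.2: CTH not met. → 9%.
Line C: food-processing → 19.1; pneumatic → 19.1.2; as parts → 19.1.2.2. Scheduled 30%. Maristan agreement on 19.2: 19.1.2.2 not covered; anti-dumping (Maristan, 19.1): +34%; total 30% + 34% = 64%. → 64%.
Line D: construction → 19.2; electrically operated → 19.2.2; reconditioned → 19.2.2.1. Scheduled 4%. quota on 19.2.2 open → in-quota 9%; Maristan agreement on 19.2: CTH not met. → 9%.
Sum: 2% + 9% + 64% + 9% = 84%.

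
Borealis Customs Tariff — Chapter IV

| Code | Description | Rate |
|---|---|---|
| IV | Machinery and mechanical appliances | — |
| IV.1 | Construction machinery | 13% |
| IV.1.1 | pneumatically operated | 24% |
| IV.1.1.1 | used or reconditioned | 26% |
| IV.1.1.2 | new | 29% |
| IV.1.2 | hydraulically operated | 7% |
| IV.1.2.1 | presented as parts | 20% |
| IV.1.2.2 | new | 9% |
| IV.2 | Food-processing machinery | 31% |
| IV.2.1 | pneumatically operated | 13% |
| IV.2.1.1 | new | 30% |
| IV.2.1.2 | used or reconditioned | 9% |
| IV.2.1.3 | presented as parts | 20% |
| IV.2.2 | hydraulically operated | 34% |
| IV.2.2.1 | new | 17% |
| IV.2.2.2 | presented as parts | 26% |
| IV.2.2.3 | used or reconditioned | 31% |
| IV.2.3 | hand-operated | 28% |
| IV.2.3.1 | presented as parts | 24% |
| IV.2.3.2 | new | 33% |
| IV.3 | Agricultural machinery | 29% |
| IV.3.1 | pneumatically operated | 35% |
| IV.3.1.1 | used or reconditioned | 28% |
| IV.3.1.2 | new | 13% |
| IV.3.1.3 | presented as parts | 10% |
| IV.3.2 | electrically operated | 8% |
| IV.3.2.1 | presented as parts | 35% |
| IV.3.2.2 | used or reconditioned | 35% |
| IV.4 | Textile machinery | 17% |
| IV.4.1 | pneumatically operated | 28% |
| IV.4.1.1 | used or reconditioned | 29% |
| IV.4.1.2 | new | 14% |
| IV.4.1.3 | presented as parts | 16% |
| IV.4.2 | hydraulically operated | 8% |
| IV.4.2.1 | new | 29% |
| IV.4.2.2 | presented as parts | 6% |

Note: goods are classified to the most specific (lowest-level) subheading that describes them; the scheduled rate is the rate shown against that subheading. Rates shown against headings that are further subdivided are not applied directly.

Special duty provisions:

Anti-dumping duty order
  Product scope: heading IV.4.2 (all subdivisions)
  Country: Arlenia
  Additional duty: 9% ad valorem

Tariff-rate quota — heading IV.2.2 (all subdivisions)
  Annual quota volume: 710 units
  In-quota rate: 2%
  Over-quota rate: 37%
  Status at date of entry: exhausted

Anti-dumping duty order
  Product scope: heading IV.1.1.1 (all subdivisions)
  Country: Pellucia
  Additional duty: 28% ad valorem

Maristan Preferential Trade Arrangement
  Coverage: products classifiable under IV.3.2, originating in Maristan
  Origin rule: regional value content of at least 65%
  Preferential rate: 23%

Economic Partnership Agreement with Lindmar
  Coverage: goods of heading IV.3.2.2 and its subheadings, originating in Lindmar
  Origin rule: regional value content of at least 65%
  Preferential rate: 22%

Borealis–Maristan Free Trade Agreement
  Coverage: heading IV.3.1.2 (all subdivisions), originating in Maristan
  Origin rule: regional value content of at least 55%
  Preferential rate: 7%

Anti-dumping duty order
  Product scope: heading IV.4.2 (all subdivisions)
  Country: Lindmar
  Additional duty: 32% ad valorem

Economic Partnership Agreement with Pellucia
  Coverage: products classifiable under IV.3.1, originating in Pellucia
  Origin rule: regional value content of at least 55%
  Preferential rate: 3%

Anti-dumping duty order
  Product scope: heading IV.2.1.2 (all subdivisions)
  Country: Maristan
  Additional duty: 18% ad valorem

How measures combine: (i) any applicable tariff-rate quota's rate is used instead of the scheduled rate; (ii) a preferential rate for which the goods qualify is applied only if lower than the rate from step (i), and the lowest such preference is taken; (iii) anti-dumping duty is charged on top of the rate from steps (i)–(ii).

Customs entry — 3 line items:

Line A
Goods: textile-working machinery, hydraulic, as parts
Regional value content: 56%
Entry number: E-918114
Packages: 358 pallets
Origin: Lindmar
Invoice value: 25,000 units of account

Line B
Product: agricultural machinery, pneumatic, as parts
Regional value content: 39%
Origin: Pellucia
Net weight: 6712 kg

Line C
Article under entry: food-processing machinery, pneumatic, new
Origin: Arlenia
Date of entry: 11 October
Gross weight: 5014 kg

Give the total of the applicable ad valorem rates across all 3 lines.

Line A: textile-working → IV.4; hydraulic → IV.4.2; as parts → IV.4.2.2. Scheduled 6%. Lindmar agreement on IV.3.2.2: IV.4.2.2 not covered; anti-dumping (Lindmar, IV.4.2): +32%; total 6% + 32% = 38%. → 38%.
Line B: agricultural → IV.3; pneumatic → IV.3.1; as parts → IV.3.1.3. Scheduled 10%. Pellucia agreement on IV.3.1: RVC < 55%. → 10%.
Line C: food-processing → IV.2; pneumatic → IV.2.1; new → IV.2.1.1. Scheduled 30%. No special measure applies. → 30%.
Sum: 38% + 10% + 30% = 78%.

78%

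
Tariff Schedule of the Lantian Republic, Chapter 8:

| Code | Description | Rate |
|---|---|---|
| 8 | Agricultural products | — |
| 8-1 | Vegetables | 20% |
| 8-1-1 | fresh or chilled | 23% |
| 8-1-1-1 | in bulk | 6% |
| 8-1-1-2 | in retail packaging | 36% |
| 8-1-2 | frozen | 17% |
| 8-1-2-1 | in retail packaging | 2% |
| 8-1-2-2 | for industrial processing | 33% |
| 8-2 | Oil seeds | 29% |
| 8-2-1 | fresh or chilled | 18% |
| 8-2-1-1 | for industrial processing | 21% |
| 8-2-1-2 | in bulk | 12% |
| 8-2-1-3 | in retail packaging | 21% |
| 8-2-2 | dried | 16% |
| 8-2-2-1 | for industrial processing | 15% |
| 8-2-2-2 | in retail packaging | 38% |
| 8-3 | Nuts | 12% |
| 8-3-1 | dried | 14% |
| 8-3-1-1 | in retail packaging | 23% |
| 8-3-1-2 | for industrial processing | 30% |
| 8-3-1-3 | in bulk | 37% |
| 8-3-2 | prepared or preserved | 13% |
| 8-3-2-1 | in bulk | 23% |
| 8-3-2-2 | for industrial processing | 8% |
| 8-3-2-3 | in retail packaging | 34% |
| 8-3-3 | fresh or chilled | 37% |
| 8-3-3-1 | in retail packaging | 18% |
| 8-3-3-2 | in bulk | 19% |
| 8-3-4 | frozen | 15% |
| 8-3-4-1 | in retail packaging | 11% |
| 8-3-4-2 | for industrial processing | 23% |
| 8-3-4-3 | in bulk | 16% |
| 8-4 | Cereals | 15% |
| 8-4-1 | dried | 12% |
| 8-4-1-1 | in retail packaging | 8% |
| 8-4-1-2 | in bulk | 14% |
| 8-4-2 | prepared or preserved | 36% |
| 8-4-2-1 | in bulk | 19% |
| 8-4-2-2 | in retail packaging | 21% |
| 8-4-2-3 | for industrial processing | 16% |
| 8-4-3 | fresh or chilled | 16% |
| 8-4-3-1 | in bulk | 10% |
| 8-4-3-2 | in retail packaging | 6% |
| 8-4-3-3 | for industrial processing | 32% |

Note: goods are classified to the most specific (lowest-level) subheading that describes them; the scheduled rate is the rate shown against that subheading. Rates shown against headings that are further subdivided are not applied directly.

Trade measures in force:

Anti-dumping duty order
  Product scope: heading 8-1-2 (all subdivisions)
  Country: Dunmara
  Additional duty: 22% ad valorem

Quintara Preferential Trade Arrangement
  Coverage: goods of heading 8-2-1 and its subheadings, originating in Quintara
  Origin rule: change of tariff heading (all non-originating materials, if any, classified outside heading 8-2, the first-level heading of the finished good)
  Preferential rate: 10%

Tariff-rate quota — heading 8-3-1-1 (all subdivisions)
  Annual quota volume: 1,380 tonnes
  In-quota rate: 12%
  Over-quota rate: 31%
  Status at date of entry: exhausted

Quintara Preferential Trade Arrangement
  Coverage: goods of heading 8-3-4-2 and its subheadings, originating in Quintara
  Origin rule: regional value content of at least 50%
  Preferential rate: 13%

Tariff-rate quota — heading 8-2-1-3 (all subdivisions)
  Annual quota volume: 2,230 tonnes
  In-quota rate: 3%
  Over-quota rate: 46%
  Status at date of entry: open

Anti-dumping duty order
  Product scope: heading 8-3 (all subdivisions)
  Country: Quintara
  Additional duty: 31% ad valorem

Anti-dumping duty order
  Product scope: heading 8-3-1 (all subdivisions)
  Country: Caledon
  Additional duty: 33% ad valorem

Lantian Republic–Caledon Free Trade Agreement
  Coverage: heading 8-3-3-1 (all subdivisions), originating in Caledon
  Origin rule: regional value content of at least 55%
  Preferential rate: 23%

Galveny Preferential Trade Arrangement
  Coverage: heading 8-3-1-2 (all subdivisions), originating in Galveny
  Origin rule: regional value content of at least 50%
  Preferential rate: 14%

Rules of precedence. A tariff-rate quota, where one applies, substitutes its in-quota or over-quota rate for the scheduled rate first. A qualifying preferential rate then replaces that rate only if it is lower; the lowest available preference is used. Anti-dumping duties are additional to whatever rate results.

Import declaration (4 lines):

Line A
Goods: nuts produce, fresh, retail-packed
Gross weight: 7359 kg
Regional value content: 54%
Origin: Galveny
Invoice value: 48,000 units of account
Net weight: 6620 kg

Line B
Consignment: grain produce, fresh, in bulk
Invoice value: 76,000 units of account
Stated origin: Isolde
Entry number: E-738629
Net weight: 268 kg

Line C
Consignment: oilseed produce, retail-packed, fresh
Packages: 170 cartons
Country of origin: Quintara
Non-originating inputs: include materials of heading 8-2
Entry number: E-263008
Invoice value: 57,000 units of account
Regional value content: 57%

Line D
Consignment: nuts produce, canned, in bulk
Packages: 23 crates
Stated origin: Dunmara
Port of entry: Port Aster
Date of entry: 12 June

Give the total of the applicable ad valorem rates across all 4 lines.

54%

Line A: nuts → 8-3; fresh → 8-3-3; retail-packed → 8-3-3-1. Scheduled 18%. Galveny agreement on 8-3-1-2: 8-3-3-1 not covered. → 18%.
Line B: grain → 8-4; fresh → 8-4-3; in bulk → 8-4-3-1. Scheduled 10%. No special measure applies. → 10%.
Line C: oilseed → 8-2; fresh → 8-2-1; retail-packed → 8-2-1-3. Scheduled 21%. quota on 8-2-1-3 open → in-quota 3%; Quintara agreement on 8-2-1: CTH not met; Quintara agreement on 8-3-4-2: 8-2-1-3 not covered. → 3%.
Line D: nuts → 8-3; canned → 8-3-2; in bulk → 8-3-2-1. Scheduled 23%. No special measure applies. → 23%.
Sum: 18% + 10% + 3% + 23% = 54%.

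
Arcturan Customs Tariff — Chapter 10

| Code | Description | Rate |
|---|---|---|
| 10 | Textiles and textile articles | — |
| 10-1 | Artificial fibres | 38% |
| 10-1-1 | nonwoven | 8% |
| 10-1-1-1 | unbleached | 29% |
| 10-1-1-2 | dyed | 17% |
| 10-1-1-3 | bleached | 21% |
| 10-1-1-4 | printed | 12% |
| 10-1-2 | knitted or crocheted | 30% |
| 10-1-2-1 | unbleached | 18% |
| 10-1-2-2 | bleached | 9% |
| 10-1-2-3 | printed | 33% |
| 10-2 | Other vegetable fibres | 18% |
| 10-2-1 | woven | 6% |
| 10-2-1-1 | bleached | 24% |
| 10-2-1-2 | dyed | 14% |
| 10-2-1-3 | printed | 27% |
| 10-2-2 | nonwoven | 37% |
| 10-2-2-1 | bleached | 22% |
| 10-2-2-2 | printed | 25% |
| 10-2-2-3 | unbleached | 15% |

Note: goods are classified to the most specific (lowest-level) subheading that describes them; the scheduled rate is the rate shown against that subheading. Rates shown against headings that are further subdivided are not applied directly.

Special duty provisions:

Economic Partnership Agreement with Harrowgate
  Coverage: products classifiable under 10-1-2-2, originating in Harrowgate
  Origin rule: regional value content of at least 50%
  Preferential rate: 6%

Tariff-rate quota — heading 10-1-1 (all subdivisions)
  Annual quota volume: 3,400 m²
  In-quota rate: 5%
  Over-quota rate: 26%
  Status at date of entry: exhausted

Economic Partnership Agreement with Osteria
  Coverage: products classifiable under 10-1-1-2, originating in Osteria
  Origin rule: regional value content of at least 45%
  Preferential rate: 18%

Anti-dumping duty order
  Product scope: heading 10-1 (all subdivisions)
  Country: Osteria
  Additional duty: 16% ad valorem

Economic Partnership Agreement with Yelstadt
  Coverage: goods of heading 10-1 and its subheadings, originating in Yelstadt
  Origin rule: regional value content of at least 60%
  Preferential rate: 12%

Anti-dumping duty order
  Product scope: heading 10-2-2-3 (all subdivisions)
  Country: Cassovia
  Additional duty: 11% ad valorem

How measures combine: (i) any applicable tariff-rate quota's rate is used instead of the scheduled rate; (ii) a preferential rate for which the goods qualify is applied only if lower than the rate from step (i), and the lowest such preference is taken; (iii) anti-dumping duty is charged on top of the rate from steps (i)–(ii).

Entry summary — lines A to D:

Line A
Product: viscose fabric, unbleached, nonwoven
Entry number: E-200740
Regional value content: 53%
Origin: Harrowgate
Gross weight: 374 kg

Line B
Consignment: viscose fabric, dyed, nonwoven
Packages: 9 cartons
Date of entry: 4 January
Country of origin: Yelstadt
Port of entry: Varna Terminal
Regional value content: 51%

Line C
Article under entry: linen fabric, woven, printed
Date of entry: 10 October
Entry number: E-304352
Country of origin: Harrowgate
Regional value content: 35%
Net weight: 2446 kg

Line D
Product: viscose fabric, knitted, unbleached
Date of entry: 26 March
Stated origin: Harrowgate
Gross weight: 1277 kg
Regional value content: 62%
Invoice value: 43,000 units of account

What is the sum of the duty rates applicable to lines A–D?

97%

Line A: viscose → 10-1; nonwoven → 10-1-1; unbleached → 10-1-1-1. Scheduled 29%. quota on 10-1-1 exhausted → over-quota 26%; Harrowgate agreement on 10-1-2-2: 10-1-1-1 not covered. → 26%.
Line B: viscose → 10-1; nonwoven → 10-1-1; dyed → 10-1-1-2. Scheduled 17%. quota on 10-1-1 exhausted → over-quota 26%; Yelstadt agreement on 10-1: RVC < 60%. → 26%.
Line C: linen → 10-2; woven → 10-2-1; printed → 10-2-1-3. Scheduled 27%. Harrowgate agreement on 10-1-2-2: 10-2-1-3 not covered. → 27%.
Line D: viscose → 10-1; knitted → 10-1-2; unbleached → 10-1-2-1. Scheduled 18%. Harrowgate agreement on 10-1-2-2: 10-1-2-1 not covered. → 18%.
Sum: 26% + 26% + 27% + 18% = 97%.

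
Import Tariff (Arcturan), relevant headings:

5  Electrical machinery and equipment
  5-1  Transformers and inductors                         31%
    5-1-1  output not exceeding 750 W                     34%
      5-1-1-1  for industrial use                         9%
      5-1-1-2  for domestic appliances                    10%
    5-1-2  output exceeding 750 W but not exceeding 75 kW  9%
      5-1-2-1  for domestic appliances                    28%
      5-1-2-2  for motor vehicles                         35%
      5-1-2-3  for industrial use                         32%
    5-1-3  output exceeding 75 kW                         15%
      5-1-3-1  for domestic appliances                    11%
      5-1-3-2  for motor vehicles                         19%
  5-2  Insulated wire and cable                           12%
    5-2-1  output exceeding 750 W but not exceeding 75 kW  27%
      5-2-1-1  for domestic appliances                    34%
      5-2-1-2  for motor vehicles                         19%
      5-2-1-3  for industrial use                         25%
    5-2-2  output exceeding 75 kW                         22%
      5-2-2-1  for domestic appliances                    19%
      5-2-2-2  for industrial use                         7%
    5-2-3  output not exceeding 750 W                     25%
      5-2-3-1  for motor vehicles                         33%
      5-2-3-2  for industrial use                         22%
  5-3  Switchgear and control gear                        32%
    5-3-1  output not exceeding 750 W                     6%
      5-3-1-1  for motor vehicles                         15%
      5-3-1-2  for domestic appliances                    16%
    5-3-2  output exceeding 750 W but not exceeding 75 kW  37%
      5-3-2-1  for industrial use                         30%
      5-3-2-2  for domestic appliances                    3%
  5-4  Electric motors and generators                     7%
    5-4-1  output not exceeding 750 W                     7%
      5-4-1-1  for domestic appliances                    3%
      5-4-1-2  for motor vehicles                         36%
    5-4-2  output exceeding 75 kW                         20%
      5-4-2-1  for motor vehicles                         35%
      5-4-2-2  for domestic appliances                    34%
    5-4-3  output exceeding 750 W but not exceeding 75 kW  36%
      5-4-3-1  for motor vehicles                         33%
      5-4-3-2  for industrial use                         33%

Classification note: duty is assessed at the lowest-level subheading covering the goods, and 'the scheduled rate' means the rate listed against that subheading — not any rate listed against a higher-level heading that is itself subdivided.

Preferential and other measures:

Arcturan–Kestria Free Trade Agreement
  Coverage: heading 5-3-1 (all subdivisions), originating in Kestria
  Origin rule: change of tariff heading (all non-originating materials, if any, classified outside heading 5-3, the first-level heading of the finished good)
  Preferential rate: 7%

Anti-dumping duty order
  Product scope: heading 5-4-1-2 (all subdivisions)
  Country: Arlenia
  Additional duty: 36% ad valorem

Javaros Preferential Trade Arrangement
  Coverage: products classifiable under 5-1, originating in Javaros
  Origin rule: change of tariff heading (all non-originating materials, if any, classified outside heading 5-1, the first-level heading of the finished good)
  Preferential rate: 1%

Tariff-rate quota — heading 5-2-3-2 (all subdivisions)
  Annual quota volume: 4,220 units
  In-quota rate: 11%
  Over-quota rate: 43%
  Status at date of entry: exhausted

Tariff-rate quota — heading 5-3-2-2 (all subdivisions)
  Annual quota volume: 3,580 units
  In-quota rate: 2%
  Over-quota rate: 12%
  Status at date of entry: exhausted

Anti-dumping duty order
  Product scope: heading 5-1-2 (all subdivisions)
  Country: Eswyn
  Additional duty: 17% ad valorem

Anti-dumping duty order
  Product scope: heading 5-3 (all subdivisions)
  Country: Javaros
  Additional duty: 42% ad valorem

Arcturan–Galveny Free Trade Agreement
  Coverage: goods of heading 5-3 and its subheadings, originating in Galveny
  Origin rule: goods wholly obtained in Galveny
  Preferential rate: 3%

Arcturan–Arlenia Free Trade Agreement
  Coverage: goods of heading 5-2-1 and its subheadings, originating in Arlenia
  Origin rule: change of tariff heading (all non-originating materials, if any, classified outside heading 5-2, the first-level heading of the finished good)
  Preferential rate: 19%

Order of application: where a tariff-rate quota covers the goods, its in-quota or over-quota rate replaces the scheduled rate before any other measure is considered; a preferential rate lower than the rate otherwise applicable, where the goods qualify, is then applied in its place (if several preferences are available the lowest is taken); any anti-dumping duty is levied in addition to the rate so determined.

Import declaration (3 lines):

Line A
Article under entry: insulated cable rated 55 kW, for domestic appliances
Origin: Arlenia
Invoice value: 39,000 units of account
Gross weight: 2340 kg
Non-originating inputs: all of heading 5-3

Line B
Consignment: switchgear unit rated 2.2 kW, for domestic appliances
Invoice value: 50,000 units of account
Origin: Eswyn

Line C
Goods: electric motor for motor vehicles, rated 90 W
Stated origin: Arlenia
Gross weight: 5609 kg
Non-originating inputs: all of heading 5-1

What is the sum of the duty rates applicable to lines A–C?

Line A: insulated cable → 5-2; rated 55 kW → 5-2-1; for domestic appliances → 5-2-1-1. Scheduled 34%. Arlenia agreement on 5-2-1: CTH met → 19% available; preferential 19%. → 19%.
Line B: switchgear unit → 5-3; rated 2.2 kW → 5-3-2; for domestic appliances → 5-3-2-2. Scheduled 3%. quota on 5-3-2-2 exhausted → over-quota 12%. → 12%.
Line C: electric motor → 5-4; rated 90 W → 5-4-1; for motor vehicles → 5-4-1-2. Scheduled 36%. Arlenia agreement on 5-2-1: 5-4-1-2 not covered; anti-dumping (Arlenia, 5-4-1-2): +36%; total 36% + 36% = 72%. → 72%.
Sum: 19% + 12% + 72% = 103%.

103%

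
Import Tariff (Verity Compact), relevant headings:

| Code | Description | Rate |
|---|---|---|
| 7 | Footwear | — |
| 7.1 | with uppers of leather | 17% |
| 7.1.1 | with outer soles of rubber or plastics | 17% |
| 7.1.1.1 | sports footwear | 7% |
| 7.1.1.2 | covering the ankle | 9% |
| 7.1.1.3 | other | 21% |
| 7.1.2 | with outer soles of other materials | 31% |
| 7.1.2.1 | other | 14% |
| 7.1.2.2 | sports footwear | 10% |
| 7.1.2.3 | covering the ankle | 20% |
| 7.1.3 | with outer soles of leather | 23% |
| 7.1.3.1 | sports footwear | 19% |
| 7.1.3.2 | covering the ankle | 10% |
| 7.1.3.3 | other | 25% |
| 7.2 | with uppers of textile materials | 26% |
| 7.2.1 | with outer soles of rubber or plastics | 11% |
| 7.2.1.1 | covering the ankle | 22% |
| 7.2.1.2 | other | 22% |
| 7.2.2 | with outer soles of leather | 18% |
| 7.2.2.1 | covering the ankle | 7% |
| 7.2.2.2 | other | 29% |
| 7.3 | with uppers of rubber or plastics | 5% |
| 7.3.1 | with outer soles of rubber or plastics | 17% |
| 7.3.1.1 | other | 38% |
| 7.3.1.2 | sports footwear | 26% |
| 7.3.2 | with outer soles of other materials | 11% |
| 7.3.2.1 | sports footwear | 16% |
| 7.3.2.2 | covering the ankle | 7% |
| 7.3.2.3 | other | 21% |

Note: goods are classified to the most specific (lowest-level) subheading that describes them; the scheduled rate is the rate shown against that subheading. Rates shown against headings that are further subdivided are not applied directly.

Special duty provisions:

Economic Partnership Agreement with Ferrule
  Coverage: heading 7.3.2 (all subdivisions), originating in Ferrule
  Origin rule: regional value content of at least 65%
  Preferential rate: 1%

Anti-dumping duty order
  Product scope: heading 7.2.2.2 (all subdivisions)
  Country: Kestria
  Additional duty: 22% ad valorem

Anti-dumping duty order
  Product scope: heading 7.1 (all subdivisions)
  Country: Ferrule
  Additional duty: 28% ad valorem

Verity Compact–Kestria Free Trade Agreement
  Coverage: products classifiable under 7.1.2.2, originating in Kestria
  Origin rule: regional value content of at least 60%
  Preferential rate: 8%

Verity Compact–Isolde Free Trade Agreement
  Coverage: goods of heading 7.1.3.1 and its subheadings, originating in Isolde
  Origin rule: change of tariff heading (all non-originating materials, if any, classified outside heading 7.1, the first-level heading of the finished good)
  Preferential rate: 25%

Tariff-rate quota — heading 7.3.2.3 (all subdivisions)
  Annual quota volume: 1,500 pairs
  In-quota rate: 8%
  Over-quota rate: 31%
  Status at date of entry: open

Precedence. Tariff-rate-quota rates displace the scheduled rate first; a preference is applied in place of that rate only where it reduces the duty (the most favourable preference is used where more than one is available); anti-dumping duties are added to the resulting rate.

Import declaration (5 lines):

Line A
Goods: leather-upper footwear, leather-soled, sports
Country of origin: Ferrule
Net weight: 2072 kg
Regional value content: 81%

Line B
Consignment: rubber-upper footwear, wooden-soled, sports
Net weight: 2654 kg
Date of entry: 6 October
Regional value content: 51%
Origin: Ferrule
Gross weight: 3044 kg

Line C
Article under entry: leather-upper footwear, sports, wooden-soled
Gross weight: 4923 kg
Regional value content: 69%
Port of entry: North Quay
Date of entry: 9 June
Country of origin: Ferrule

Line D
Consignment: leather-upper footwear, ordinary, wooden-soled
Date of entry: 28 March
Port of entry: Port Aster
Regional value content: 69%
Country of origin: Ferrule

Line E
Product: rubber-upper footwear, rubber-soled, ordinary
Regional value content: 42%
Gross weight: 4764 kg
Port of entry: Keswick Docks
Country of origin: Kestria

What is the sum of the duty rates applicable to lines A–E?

Line A: leather-upper → 7.1; leather-soled → 7.1.3; sports → 7.1.3.1. Scheduled 19%. Ferrule agreement on 7.3.2: 7.1.3.1 not covered; anti-dumping (Ferrule, 7.1): +28%; total 19% + 28% = 47%. → 47%.
Line B: rubber-upper → 7.3; wooden-soled → 7.3.2; sports → 7.3.2.1. Scheduled 16%. Ferrule agreement on 7.3.2: RVC < 65%. → 16%.
Line C: leather-upper → 7.1; wooden-soled → 7.1.2; sports → 7.1.2.2. Scheduled 10%. Ferrule agreement on 7.3.2: 7.1.2.2 not covered; anti-dumping (Ferrule, 7.1): +28%; total 10% + 28% = 38%. → 38%.
Line D: leather-upper → 7.1; wooden-soled → 7.1.2; ordinary → 7.1.2.1. Scheduled 14%. Ferrule agreement on 7.3.2: 7.1.2.1 not covered; anti-dumping (Ferrule, 7.1): +28%; total 14% + 28% = 42%. → 42%.
Line E: rubber-upper → 7.3; rubber-soled → 7.3.1; ordinary → 7.3.1.1. Scheduled 38%. Kestria agreement on 7.1.2.2: 7.3.1.1 not covered. → 38%.
Sum: 47% + 16% + 38% + 42% + 38% = 181%.

181%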